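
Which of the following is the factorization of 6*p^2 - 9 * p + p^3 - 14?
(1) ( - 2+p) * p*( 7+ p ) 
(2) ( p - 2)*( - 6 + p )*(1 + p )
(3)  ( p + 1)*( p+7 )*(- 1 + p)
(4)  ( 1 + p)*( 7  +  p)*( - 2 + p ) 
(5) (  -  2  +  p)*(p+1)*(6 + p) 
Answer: 4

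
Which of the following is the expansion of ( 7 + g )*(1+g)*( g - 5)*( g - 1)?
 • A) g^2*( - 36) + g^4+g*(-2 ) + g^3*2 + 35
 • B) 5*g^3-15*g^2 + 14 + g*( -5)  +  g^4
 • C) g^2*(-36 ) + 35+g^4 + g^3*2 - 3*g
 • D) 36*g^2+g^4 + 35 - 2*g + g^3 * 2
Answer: A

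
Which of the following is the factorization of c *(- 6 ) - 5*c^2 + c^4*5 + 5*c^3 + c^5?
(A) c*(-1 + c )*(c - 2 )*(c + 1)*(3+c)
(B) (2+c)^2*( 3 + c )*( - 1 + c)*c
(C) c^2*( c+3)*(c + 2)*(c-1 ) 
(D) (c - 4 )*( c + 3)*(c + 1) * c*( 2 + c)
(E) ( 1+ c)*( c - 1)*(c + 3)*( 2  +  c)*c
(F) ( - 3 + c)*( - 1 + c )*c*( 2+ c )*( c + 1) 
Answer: E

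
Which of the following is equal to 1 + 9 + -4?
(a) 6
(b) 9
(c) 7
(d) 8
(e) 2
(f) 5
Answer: a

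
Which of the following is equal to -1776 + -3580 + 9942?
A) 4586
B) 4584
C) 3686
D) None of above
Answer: A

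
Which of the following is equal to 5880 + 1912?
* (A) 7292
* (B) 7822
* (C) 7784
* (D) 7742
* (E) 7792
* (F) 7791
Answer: E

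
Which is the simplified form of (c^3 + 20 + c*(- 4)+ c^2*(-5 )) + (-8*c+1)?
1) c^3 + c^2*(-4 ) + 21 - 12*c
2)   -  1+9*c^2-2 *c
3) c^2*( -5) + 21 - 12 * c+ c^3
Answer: 3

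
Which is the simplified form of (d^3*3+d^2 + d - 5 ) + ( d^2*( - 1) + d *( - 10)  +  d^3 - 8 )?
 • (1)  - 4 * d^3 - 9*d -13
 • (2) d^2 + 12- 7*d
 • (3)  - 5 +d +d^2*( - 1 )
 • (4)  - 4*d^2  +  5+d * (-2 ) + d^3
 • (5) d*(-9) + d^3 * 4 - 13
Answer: 5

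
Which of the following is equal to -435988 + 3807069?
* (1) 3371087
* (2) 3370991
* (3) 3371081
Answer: 3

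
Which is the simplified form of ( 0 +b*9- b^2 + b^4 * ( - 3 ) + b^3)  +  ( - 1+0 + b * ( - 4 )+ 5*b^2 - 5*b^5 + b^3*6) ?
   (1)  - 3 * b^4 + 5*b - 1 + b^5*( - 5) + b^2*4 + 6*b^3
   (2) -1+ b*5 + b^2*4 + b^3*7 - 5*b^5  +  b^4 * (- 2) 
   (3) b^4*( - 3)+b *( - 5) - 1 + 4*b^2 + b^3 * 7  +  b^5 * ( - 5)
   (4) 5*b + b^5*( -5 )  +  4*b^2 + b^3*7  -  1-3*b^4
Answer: 4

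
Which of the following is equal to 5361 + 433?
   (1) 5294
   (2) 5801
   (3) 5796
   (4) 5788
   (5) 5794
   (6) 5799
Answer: 5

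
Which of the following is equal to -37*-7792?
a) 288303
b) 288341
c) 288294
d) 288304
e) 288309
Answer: d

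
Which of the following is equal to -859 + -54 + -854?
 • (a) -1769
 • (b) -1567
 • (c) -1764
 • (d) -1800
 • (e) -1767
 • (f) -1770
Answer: e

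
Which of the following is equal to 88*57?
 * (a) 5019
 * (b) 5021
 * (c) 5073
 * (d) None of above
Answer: d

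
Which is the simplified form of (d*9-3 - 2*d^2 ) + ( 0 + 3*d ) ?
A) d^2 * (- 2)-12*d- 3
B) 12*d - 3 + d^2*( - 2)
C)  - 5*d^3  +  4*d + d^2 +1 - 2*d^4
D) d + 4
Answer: B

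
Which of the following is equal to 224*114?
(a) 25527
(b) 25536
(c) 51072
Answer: b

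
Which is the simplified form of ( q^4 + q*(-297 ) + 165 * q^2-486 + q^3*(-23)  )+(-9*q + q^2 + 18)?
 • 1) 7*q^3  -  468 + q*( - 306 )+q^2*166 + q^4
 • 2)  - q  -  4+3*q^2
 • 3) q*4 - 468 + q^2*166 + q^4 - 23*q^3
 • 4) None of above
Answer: 4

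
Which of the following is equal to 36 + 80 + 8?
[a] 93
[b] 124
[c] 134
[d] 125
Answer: b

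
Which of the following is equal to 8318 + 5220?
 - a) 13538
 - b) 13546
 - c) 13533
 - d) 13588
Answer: a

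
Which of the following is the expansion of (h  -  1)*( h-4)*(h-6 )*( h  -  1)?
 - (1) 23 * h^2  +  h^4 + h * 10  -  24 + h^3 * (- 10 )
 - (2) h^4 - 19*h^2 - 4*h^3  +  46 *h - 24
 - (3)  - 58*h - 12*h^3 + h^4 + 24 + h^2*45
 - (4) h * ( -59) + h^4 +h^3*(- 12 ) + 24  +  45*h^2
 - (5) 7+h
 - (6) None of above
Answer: 3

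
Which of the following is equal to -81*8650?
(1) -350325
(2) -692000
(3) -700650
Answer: 3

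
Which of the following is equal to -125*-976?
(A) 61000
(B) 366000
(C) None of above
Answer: C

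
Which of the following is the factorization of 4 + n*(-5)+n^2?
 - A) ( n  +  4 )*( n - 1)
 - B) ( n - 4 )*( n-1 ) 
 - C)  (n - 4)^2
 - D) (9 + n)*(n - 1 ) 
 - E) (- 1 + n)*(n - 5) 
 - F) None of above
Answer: B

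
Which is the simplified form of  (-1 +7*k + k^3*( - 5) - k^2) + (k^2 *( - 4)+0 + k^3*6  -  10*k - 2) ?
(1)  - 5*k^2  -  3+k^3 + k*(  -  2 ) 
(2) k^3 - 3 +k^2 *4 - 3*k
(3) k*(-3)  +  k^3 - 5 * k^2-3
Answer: 3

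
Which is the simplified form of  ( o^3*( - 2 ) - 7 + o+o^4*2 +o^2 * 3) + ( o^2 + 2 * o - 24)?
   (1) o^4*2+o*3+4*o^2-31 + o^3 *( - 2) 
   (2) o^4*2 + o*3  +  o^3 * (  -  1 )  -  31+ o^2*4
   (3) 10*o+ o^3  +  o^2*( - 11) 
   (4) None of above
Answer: 1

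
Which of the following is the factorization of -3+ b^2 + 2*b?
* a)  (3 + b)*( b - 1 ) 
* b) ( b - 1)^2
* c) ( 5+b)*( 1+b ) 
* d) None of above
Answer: a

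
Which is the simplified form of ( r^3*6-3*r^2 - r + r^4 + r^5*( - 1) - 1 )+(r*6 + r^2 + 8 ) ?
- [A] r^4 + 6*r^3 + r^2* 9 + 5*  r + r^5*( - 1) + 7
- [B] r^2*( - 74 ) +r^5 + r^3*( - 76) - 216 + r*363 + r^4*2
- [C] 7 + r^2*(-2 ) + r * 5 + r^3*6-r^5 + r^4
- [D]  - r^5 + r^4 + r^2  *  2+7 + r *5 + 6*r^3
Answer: C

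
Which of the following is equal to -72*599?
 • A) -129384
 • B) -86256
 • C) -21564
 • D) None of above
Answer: D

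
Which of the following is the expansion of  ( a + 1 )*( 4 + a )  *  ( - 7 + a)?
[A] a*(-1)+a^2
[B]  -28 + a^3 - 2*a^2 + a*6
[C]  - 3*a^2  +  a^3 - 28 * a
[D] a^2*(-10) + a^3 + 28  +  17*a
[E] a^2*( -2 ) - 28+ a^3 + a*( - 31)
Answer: E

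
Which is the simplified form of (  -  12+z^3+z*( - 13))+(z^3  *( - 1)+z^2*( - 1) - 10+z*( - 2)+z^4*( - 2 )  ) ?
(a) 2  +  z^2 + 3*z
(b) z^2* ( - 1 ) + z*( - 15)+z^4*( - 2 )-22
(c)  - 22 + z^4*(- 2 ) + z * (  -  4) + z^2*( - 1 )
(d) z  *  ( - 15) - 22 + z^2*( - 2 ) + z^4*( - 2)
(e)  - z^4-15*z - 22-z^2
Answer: b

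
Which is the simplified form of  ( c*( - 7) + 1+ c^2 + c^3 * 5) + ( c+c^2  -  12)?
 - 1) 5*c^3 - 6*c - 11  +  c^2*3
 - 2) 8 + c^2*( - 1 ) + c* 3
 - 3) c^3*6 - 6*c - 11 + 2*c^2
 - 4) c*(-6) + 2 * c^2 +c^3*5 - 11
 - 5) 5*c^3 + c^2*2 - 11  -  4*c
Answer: 4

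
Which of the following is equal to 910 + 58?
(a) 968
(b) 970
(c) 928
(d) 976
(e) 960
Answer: a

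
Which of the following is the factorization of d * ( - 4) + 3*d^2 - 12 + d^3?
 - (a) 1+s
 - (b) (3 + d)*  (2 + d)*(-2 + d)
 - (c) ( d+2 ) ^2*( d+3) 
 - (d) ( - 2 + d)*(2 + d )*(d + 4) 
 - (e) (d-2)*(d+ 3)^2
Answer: b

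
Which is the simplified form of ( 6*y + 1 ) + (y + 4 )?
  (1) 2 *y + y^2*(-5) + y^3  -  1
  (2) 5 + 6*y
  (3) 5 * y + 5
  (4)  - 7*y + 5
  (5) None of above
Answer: 5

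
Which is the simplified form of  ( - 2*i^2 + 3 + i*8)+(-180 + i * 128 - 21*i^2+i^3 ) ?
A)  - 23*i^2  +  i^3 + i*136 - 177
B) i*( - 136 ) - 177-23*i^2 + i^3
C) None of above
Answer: A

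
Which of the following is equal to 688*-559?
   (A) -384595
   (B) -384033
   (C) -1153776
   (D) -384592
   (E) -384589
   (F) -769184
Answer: D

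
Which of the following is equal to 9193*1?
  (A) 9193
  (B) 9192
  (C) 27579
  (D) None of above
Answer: A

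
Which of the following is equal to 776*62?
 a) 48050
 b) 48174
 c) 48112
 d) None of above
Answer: c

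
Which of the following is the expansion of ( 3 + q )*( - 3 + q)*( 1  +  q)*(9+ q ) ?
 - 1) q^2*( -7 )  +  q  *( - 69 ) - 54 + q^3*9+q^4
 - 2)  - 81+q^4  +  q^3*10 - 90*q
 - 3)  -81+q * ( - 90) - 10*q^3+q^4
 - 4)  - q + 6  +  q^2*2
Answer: 2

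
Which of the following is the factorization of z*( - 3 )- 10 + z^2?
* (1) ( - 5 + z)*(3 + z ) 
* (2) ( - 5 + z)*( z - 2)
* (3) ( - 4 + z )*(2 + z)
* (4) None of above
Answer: 4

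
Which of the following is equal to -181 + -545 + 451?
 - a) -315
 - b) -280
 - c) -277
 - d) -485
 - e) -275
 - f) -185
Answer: e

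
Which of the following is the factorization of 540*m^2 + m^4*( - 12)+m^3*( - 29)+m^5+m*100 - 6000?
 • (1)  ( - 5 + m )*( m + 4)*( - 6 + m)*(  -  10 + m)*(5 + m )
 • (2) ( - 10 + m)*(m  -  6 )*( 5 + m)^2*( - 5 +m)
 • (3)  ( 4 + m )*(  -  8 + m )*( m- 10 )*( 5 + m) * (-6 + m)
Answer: 1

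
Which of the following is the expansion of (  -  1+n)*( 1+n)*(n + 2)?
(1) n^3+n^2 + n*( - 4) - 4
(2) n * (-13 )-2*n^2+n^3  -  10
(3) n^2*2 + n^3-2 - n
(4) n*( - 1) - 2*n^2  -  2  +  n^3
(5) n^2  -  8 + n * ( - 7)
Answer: 3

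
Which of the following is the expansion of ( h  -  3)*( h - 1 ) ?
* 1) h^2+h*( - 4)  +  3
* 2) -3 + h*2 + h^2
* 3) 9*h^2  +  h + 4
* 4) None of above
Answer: 1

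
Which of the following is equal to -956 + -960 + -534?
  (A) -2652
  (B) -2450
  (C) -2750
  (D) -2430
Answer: B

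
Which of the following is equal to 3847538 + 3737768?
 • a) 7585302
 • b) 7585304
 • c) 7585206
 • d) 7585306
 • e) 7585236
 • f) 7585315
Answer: d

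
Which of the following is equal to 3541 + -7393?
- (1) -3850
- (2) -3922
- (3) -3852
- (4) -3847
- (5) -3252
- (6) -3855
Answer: 3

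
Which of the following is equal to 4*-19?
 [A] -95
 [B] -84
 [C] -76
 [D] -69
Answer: C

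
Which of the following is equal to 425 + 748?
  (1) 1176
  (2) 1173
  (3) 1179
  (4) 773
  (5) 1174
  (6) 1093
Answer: 2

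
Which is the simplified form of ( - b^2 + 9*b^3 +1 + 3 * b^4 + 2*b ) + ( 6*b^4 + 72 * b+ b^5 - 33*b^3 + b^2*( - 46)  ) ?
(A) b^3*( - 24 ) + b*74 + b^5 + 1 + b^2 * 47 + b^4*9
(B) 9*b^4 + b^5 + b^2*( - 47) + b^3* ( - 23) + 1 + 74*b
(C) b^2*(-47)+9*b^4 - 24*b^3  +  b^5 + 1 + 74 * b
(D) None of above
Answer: C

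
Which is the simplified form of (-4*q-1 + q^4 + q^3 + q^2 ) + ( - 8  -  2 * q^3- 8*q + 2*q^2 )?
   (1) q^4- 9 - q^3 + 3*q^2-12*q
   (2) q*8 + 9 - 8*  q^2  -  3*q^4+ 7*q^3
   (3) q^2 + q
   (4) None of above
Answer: 1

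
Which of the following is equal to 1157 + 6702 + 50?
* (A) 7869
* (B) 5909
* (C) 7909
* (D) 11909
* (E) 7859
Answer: C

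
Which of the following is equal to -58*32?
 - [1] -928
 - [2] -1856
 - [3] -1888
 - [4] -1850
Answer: 2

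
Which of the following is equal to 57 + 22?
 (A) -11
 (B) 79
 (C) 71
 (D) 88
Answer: B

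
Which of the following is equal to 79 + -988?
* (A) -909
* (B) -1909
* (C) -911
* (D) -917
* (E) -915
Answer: A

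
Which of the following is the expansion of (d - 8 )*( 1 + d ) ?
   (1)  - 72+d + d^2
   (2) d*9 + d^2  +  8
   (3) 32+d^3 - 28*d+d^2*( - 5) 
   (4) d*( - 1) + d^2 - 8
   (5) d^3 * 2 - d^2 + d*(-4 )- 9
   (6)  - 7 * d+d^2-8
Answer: 6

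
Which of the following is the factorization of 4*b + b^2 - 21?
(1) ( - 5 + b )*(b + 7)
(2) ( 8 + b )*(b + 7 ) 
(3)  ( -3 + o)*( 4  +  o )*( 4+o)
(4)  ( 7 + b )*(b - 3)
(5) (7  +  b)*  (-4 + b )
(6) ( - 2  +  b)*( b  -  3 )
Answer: 4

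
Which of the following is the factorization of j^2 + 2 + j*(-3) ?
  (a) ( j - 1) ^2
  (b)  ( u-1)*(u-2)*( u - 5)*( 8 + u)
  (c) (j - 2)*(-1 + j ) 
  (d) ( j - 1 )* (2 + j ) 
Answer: c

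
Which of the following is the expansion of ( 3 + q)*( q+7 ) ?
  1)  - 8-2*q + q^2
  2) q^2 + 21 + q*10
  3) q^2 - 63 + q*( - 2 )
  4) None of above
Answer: 2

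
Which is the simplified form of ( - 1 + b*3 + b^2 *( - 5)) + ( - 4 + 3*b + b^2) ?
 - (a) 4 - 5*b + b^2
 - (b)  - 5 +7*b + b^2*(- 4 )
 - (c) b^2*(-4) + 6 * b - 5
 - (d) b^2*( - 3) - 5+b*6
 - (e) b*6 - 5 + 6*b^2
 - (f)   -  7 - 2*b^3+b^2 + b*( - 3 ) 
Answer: c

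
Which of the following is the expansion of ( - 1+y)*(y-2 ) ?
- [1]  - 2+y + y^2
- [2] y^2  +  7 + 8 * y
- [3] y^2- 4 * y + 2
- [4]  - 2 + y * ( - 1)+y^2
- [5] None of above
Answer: 5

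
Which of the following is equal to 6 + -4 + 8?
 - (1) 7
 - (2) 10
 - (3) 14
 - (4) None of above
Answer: 2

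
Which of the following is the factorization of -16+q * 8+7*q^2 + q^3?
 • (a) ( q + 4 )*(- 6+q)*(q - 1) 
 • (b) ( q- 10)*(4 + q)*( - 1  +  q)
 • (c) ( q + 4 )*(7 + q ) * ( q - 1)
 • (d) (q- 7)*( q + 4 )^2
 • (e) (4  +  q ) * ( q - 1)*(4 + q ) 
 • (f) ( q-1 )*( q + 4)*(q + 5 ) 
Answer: e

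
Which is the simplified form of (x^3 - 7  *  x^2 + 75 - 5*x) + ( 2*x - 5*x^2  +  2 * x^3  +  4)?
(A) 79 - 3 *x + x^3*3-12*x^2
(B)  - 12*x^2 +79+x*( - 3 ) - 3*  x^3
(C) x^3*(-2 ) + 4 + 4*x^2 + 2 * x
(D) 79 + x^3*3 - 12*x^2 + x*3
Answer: A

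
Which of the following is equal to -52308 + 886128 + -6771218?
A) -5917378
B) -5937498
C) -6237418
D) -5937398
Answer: D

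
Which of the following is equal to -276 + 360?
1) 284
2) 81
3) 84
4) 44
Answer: 3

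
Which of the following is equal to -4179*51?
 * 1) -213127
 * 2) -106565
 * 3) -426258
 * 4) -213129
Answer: 4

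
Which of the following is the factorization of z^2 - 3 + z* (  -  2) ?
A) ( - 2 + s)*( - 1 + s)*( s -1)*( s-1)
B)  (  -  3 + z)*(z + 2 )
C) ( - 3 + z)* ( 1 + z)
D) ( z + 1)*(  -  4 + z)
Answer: C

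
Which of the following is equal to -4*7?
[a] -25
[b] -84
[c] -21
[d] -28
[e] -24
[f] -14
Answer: d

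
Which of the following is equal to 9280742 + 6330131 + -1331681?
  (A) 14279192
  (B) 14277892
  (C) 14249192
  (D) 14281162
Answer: A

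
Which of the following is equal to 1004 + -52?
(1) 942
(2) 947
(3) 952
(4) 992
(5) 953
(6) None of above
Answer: 3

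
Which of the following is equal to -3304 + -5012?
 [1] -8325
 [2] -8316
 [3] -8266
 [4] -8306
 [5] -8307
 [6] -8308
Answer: 2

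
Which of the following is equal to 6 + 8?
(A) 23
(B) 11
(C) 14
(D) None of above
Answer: C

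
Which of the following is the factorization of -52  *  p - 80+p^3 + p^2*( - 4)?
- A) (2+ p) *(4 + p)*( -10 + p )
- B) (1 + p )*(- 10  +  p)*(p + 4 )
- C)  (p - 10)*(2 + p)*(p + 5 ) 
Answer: A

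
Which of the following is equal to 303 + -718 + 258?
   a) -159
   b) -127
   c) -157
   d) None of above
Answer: c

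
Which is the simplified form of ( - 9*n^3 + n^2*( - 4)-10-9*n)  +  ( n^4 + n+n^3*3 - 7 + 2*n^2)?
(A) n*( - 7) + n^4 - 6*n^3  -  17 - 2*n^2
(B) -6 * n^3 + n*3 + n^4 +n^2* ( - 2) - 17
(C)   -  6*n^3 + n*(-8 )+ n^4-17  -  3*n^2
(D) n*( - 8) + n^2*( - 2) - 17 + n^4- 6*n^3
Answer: D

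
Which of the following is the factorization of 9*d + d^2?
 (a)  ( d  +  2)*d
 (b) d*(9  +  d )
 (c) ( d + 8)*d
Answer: b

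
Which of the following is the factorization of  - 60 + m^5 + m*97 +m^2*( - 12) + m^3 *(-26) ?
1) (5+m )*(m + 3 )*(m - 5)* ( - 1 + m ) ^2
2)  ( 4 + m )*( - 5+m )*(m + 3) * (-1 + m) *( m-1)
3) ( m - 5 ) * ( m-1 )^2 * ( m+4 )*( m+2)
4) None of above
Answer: 2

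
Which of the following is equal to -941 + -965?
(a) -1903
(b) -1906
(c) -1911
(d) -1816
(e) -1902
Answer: b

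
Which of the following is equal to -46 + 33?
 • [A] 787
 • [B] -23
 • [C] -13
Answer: C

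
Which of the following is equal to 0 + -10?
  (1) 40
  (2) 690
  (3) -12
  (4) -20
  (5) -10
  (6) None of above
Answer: 5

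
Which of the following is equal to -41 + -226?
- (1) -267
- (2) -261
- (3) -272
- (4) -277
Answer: 1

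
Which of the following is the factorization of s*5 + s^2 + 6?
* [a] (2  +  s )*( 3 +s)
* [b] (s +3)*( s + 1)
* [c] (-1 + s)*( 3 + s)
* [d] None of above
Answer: a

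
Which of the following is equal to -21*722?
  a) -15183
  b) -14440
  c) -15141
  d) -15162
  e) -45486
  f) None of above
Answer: d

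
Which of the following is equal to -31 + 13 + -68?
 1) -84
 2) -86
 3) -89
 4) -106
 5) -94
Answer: 2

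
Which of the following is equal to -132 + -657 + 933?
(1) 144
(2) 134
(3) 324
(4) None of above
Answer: 1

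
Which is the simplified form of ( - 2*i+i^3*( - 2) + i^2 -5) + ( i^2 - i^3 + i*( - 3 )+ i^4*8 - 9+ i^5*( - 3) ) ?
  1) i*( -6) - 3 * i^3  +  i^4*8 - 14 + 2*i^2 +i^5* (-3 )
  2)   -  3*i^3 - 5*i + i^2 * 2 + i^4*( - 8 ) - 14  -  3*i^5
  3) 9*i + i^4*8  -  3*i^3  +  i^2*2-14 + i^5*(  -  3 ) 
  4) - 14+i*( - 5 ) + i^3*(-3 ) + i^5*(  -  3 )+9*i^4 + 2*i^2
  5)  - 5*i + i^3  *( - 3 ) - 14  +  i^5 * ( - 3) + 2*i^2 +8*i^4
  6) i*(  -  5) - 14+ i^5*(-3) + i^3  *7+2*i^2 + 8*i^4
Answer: 5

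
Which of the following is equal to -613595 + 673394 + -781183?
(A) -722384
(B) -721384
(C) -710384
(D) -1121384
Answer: B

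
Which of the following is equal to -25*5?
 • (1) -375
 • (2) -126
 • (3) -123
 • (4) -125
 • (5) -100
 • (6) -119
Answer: 4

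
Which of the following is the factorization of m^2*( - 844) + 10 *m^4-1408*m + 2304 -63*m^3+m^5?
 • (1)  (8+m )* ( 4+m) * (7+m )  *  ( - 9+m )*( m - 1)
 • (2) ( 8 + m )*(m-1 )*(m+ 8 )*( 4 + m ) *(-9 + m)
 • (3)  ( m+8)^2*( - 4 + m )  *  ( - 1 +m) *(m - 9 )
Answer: 2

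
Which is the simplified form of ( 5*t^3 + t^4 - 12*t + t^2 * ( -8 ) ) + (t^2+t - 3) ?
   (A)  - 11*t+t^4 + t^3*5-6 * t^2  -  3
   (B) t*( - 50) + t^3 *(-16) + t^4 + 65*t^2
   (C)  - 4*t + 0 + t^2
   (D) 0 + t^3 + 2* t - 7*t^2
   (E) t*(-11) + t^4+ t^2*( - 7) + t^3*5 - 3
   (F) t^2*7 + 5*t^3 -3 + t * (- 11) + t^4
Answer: E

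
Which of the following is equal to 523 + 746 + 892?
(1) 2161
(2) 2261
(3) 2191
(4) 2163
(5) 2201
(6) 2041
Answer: 1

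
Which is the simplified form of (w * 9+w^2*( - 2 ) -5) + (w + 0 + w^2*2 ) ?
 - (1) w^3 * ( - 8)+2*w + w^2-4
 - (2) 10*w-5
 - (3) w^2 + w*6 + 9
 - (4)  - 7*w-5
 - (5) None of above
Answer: 2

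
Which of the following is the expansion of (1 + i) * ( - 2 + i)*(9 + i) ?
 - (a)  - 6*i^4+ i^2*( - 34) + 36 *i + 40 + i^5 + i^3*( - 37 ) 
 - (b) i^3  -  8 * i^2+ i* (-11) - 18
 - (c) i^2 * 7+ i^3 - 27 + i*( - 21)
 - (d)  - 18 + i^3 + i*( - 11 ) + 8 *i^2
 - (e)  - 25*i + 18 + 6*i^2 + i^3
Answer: d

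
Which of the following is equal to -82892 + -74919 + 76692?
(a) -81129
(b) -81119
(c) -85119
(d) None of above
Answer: b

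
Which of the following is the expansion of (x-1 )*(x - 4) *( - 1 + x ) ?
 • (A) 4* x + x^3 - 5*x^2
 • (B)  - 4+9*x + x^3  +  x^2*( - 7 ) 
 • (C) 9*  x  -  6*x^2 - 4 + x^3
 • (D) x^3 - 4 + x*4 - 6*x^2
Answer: C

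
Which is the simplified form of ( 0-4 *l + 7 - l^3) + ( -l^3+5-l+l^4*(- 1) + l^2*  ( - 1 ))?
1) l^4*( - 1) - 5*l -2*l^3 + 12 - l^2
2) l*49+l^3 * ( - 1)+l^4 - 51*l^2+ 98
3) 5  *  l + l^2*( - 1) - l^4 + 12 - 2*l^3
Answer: 1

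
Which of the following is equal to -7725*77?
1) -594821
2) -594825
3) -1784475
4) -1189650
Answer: 2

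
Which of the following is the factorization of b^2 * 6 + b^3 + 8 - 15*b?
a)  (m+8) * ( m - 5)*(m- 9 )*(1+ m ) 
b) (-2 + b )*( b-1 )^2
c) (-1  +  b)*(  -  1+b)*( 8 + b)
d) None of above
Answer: c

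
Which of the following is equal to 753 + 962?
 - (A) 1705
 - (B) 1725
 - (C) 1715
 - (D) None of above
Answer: C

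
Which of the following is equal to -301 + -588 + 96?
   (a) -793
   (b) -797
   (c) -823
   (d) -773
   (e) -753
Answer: a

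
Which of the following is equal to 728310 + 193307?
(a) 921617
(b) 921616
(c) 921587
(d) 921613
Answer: a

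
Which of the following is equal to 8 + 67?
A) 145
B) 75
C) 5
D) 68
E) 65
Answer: B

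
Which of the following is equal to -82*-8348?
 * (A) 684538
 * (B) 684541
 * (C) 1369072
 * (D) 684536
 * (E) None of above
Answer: D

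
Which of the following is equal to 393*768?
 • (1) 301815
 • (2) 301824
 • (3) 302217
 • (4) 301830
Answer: 2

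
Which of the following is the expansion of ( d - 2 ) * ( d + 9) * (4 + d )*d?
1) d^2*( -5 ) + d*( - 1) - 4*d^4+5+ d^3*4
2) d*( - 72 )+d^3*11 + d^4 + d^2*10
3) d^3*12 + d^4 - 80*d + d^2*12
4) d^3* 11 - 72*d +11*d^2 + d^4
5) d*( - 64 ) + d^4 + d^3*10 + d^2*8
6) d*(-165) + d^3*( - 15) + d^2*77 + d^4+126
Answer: 2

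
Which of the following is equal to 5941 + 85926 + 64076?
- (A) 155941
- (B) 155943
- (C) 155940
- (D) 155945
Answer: B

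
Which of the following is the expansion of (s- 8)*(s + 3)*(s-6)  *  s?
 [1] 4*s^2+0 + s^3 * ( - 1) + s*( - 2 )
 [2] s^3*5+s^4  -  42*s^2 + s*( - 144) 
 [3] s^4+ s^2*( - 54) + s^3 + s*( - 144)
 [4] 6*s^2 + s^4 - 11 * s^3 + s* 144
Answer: 4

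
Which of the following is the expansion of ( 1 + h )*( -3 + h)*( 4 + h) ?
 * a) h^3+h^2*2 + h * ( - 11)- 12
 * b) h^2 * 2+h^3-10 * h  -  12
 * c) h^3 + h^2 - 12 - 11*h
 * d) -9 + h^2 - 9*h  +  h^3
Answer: a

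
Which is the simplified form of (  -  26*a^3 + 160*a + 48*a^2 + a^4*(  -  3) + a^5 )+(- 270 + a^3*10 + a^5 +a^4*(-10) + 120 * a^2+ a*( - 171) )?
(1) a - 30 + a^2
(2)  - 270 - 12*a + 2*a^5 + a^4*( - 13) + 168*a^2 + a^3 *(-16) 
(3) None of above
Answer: 3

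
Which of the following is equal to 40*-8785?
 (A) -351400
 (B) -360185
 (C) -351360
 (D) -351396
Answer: A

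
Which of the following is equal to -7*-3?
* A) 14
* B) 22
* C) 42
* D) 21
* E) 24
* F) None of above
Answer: D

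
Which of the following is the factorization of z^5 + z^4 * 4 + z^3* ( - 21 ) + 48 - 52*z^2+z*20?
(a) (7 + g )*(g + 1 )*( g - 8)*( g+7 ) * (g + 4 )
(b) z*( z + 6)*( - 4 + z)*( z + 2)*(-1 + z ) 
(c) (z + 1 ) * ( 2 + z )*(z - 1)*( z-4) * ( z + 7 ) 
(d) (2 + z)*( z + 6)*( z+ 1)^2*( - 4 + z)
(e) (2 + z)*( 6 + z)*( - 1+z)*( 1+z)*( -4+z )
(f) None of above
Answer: e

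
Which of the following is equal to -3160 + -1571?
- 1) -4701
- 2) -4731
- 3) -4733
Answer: 2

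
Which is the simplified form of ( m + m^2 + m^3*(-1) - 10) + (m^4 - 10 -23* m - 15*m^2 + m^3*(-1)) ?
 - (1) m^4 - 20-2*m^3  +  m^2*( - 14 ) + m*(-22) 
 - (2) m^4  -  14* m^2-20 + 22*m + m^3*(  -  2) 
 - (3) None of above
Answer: 1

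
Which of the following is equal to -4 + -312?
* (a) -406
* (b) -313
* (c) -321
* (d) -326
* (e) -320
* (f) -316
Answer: f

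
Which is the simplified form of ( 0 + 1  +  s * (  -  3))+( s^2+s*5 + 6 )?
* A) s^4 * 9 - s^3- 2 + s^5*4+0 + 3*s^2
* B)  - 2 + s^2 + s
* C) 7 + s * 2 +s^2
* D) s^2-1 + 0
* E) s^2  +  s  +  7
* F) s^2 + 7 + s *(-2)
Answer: C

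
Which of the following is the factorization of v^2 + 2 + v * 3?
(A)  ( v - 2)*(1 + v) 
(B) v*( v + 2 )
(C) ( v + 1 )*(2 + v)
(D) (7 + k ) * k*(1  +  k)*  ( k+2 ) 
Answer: C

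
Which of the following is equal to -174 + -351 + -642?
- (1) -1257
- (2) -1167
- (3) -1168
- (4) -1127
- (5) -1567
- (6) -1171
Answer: 2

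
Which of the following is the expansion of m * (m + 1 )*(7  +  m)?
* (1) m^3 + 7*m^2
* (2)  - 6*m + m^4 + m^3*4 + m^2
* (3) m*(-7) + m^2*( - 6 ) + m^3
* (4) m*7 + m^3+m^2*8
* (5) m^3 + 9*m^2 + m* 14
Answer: 4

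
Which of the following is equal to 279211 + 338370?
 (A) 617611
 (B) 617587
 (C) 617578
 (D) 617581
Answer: D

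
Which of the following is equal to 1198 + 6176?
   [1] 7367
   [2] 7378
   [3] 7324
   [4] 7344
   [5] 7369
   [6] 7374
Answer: 6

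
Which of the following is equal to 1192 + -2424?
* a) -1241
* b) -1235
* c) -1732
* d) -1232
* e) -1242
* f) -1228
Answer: d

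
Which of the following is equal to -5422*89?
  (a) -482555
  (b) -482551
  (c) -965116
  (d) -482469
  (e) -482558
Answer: e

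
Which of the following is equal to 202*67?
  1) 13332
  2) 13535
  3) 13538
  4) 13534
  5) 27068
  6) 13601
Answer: 4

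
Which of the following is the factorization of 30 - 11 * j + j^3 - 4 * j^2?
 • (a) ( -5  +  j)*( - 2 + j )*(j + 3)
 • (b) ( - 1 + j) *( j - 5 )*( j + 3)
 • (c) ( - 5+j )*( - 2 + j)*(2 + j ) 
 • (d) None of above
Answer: a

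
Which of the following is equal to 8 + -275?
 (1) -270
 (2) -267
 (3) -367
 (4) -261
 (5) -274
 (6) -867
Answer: 2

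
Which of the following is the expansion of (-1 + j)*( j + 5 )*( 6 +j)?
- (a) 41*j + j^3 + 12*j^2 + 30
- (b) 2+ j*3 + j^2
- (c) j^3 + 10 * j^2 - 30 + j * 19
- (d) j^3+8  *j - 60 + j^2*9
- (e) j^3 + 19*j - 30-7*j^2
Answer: c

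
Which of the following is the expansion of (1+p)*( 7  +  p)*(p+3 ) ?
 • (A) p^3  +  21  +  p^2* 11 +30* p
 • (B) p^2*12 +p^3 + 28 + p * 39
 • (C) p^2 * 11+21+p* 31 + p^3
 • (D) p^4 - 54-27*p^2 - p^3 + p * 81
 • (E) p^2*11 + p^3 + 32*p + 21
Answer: C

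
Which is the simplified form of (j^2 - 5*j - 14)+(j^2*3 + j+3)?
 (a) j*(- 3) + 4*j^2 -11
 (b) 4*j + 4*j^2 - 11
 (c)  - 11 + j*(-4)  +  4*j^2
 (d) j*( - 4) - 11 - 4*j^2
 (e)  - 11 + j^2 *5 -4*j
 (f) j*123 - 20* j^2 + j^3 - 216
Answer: c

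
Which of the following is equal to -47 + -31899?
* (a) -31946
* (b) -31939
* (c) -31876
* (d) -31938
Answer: a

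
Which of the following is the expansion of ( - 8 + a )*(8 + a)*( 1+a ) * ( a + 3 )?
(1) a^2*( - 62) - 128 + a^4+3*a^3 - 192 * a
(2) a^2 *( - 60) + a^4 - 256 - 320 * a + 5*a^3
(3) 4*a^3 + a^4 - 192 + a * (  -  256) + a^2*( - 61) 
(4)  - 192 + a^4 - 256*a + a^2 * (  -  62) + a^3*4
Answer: 3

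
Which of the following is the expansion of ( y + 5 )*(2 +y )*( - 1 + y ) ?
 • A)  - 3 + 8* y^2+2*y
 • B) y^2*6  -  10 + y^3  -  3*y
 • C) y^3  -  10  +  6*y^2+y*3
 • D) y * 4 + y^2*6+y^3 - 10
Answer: C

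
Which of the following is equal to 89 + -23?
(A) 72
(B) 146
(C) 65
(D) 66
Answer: D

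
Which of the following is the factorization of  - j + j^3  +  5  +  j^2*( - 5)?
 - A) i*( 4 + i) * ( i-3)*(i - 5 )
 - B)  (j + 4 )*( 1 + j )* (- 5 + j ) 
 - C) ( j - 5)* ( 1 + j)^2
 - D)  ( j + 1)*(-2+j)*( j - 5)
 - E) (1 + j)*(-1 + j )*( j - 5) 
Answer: E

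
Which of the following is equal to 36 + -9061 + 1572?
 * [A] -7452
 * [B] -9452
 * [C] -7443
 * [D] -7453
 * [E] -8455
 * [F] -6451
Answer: D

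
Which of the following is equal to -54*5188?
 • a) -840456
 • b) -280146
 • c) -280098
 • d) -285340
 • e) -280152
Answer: e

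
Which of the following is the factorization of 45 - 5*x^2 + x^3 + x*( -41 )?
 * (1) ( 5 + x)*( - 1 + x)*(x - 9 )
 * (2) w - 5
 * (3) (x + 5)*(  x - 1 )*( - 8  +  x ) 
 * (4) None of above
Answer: 1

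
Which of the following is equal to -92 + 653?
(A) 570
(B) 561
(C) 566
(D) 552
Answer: B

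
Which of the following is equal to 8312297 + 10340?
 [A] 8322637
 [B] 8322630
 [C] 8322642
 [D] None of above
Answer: A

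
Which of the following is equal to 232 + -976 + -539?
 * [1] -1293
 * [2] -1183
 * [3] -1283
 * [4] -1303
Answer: 3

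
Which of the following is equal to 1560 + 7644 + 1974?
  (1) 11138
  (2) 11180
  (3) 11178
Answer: 3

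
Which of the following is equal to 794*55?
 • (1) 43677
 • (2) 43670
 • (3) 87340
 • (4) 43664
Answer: 2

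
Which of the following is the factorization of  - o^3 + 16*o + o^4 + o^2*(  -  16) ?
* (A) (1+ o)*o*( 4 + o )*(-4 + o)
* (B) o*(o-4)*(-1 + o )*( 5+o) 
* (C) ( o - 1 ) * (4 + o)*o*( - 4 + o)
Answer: C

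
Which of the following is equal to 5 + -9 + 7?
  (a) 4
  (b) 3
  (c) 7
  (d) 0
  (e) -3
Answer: b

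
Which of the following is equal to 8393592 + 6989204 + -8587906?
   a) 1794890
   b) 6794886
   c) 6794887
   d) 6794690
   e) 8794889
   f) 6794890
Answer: f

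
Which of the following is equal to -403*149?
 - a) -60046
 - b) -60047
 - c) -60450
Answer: b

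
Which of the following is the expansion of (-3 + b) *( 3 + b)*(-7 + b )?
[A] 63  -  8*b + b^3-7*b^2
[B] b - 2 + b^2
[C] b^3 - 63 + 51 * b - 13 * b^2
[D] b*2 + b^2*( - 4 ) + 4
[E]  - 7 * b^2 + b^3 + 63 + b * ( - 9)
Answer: E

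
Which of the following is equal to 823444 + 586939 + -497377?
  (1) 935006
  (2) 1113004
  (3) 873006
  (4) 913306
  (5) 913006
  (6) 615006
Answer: 5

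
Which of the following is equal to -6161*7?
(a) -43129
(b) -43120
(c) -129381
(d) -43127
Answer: d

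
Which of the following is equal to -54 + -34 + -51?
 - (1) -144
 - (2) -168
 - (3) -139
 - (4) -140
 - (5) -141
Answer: 3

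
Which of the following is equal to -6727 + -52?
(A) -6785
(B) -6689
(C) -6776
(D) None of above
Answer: D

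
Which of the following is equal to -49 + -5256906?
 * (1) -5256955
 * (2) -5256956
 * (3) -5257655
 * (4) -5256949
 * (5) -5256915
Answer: 1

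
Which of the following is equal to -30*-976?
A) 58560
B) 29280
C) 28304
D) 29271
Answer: B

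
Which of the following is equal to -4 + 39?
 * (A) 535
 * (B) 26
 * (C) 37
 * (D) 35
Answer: D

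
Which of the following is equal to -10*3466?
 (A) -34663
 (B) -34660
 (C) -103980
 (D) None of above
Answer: B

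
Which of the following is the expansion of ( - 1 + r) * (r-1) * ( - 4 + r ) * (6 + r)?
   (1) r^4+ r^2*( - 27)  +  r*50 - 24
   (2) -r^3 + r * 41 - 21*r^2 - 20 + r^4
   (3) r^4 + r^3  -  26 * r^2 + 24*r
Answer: 1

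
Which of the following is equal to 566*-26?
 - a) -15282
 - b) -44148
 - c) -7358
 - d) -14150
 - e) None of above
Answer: e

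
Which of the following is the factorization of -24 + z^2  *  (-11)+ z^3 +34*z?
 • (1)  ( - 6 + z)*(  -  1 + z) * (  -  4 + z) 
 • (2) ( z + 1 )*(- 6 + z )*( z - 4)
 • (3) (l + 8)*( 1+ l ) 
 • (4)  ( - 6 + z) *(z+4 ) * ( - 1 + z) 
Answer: 1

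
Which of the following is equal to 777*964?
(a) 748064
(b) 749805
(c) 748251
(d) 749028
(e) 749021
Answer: d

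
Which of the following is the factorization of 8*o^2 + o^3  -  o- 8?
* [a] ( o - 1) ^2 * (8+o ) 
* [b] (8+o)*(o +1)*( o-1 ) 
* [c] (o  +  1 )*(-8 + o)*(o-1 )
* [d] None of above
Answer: b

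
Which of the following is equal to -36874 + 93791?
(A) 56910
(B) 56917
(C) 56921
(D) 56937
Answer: B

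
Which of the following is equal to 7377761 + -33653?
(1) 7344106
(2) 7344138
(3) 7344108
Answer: 3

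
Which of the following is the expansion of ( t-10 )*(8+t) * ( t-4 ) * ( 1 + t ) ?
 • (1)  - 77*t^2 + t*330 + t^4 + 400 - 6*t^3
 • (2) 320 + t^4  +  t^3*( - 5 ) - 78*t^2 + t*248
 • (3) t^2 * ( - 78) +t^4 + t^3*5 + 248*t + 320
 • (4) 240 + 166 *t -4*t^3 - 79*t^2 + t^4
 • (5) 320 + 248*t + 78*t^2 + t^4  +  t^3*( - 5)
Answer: 2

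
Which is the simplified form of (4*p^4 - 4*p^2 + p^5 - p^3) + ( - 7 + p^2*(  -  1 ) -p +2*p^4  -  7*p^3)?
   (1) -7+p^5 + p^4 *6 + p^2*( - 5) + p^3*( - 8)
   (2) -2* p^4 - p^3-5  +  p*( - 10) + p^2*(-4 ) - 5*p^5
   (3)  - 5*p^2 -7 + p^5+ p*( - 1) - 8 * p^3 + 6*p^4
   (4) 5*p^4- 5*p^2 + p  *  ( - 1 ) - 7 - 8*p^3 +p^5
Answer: 3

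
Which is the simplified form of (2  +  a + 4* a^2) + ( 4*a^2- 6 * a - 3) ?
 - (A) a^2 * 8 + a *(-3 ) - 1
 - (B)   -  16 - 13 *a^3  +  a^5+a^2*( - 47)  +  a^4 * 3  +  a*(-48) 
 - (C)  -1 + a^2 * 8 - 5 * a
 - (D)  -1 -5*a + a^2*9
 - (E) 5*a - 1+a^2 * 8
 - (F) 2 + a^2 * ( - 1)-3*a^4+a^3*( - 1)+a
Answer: C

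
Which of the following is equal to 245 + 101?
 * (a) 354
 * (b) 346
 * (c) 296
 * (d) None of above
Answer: b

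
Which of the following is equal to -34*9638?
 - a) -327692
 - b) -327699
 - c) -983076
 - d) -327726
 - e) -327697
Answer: a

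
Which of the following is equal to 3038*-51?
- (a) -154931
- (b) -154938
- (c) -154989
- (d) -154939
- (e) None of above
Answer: b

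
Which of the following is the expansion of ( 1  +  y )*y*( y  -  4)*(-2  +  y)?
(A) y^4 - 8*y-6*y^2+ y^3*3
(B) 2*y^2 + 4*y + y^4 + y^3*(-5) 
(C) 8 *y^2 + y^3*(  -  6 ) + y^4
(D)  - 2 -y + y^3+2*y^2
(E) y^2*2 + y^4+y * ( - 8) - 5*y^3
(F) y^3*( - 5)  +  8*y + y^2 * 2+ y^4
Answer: F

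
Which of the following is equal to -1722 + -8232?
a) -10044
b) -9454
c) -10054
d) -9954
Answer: d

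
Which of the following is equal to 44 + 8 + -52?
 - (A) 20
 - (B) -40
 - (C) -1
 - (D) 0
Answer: D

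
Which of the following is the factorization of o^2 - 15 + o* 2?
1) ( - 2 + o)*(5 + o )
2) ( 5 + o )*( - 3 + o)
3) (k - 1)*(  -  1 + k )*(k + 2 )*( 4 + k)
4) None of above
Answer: 2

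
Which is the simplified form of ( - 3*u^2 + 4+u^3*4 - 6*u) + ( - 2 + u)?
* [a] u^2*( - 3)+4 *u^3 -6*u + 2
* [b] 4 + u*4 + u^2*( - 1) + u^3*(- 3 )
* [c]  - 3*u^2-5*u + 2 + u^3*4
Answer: c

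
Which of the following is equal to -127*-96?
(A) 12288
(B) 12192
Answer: B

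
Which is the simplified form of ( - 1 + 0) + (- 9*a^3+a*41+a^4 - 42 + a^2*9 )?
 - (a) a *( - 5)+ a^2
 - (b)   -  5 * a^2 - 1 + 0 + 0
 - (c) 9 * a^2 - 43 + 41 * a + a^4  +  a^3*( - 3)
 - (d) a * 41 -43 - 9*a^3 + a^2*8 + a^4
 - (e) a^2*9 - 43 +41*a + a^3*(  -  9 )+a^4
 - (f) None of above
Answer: e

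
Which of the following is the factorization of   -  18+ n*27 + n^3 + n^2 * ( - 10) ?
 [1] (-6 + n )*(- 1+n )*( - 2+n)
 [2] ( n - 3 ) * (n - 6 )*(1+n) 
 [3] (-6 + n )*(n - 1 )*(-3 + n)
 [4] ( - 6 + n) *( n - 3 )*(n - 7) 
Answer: 3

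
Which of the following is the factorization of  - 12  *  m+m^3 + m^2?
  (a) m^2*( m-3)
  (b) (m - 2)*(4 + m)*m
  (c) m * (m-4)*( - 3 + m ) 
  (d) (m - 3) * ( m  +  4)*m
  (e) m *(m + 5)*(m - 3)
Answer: d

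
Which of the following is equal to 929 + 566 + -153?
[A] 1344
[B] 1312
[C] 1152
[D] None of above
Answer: D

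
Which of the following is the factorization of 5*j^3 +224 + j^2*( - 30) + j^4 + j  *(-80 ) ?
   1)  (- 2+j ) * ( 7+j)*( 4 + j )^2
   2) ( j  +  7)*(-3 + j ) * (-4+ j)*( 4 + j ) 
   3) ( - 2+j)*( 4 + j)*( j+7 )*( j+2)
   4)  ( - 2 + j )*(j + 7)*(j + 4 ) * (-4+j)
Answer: 4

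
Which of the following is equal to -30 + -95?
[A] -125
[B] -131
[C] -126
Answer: A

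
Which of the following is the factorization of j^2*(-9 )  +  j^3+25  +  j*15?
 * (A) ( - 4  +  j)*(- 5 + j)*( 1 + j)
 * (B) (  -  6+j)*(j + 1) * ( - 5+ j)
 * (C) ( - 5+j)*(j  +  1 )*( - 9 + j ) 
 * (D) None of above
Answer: D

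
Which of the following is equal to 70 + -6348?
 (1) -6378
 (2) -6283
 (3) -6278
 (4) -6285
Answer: 3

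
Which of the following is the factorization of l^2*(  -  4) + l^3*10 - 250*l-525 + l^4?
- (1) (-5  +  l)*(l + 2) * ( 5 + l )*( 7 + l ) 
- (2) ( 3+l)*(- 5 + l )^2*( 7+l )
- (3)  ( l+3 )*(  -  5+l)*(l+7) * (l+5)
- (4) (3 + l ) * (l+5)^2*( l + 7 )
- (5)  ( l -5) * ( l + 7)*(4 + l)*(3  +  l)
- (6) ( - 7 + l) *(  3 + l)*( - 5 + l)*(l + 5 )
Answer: 3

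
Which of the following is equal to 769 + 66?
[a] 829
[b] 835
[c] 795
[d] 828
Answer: b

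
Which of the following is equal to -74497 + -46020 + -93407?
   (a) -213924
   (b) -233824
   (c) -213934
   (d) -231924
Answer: a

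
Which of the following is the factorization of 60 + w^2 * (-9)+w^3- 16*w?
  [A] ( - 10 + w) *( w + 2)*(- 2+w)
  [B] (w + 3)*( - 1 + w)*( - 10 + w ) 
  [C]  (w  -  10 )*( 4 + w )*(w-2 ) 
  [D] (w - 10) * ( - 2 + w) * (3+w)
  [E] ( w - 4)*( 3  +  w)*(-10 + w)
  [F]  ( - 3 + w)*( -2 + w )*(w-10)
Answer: D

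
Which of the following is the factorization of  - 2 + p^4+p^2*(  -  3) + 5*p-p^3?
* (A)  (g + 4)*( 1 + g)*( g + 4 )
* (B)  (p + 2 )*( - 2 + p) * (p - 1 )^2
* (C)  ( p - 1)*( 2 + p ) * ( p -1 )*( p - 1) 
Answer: C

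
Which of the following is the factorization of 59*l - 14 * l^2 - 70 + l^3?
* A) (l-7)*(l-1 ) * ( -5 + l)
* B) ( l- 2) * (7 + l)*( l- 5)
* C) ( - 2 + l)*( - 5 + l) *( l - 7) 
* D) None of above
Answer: C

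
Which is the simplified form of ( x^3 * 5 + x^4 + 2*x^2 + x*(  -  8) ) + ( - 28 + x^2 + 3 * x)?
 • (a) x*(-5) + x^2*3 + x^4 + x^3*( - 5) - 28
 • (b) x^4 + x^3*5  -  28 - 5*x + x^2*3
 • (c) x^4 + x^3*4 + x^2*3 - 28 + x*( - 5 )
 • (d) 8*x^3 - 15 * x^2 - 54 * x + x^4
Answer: b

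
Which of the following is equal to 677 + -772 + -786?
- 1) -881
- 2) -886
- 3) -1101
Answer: 1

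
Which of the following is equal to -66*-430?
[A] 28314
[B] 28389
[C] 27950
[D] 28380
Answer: D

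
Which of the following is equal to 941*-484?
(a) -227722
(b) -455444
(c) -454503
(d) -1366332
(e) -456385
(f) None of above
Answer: b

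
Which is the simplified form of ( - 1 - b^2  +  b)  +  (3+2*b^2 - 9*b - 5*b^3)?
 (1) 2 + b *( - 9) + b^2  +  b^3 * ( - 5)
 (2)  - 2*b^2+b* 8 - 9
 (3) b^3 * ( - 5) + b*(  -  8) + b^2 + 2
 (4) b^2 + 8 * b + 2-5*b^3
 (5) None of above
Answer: 3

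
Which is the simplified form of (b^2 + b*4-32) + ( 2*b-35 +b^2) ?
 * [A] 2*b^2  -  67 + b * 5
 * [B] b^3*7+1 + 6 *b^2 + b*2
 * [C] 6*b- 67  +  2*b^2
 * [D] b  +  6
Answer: C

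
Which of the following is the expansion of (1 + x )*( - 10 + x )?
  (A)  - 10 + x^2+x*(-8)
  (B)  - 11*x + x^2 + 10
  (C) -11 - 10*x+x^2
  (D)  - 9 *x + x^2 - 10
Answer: D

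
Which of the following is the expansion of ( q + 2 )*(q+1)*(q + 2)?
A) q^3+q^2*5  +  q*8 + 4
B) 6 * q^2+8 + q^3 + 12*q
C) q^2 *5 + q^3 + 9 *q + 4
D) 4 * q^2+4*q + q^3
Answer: A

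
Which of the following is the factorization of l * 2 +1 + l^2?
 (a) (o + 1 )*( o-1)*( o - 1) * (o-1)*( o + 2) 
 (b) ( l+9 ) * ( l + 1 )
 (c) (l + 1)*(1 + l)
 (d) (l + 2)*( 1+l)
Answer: c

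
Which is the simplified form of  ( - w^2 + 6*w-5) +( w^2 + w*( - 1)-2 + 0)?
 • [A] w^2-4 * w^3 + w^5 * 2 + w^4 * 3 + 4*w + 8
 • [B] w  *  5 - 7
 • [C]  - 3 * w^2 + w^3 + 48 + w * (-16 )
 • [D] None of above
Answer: B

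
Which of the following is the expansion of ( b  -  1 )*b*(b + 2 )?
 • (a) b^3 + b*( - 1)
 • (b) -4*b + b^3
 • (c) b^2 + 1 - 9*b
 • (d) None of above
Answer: d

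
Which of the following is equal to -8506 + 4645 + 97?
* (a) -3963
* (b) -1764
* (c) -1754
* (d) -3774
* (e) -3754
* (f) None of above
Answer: f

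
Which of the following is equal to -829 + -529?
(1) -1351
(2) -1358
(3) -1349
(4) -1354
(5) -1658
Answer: 2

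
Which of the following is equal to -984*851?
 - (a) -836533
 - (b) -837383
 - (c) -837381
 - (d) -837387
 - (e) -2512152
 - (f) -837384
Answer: f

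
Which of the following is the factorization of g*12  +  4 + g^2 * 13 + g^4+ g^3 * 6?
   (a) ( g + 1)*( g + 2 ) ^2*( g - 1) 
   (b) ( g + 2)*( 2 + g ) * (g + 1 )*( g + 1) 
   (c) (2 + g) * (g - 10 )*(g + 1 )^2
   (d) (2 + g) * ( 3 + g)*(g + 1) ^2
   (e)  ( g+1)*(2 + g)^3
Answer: b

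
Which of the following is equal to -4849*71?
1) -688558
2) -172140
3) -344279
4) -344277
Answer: 3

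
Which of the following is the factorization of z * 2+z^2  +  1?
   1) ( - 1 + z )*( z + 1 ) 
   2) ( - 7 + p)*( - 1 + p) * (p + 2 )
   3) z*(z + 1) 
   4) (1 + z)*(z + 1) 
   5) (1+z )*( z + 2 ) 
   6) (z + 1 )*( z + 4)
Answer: 4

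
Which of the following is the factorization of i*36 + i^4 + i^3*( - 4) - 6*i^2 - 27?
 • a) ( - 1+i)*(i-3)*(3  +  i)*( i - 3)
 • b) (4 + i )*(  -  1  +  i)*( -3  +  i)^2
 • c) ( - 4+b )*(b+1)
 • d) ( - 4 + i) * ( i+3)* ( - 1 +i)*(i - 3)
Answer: a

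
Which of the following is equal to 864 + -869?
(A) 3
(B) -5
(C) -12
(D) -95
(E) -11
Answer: B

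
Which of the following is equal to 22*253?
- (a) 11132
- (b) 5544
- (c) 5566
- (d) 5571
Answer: c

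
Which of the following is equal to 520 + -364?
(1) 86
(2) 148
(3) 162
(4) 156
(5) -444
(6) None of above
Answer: 4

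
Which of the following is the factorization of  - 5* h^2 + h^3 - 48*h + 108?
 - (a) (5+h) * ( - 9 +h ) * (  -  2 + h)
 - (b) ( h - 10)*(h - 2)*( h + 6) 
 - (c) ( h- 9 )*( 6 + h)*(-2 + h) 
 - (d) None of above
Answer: c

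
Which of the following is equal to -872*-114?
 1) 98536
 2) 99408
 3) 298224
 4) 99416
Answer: 2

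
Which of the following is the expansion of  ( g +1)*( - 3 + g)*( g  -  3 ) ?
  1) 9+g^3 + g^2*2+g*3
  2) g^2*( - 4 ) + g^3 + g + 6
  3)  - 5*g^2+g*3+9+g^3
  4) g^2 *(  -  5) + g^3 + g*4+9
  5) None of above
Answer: 3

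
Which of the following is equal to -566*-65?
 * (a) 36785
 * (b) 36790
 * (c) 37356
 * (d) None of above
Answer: b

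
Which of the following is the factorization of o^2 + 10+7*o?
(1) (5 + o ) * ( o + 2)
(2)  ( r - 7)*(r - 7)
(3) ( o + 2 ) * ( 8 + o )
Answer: 1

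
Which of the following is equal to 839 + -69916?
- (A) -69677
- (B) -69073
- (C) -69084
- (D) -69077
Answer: D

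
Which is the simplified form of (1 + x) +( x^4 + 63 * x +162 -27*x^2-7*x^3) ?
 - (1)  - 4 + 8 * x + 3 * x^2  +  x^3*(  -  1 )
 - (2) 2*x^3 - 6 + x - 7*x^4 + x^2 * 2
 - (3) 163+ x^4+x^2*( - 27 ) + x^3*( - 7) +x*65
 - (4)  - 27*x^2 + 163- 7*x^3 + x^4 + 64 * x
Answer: 4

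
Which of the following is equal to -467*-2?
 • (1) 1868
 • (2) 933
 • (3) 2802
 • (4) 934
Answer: 4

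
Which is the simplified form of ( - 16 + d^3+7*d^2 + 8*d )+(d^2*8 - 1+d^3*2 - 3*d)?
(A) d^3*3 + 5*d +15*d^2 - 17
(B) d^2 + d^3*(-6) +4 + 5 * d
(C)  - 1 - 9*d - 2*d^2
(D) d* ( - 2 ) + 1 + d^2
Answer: A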